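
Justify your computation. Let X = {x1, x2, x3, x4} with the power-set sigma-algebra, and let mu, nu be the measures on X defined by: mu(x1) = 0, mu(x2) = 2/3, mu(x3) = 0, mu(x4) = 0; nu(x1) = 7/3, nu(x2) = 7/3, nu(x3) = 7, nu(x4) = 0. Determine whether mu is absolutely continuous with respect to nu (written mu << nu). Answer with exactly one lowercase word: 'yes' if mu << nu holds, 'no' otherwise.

mu << nu means: every nu-null measurable set is also mu-null; equivalently, for every atom x, if nu({x}) = 0 then mu({x}) = 0.
Checking each atom:
  x1: nu = 7/3 > 0 -> no constraint.
  x2: nu = 7/3 > 0 -> no constraint.
  x3: nu = 7 > 0 -> no constraint.
  x4: nu = 0, mu = 0 -> consistent with mu << nu.
No atom violates the condition. Therefore mu << nu.

yes


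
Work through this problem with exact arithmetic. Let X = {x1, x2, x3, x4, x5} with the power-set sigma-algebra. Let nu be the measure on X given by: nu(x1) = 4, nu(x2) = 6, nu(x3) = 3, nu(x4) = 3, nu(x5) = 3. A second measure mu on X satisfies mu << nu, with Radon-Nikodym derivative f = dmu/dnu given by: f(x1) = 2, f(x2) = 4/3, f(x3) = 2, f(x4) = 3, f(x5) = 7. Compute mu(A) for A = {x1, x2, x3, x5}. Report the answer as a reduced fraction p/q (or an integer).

By the defining property of the Radon-Nikodym derivative, for every measurable set A,
  mu(A) = integral_A f dnu.
Since nu is a discrete measure concentrated on the atoms of X, the integral over A reduces to the sum
  mu(A) = sum_{x in A} f(x) * nu({x}).
Computing each term:
  x1: f(x1) * nu(x1) = 2 * 4 = 8.
  x2: f(x2) * nu(x2) = 4/3 * 6 = 8.
  x3: f(x3) * nu(x3) = 2 * 3 = 6.
  x5: f(x5) * nu(x5) = 7 * 3 = 21.
Summing: mu(A) = 8 + 8 + 6 + 21 = 43.

43


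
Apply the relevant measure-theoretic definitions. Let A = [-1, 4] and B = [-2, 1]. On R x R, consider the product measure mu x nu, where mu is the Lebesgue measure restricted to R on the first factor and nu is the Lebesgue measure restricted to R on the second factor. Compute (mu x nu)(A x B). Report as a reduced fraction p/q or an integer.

For a measurable rectangle A x B, the product measure satisfies
  (mu x nu)(A x B) = mu(A) * nu(B).
  mu(A) = 5.
  nu(B) = 3.
  (mu x nu)(A x B) = 5 * 3 = 15.

15


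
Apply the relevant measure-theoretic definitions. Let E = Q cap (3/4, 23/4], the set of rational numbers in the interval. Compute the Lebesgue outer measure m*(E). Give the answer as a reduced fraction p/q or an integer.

E = Q cap (3/4, 23/4] is a subset of Q, which is countable. Enumerate Q = {q_1, q_2, ...}; for any eps > 0, cover q_k by the open interval (q_k - eps/2^(k+1), q_k + eps/2^(k+1)), of length eps/2^k. The total cover length is sum_{k>=1} eps/2^k = eps. Hence m*(E) <= m*(Q) <= eps for every eps > 0, and since outer measure is non-negative, m*(E) = 0.

0


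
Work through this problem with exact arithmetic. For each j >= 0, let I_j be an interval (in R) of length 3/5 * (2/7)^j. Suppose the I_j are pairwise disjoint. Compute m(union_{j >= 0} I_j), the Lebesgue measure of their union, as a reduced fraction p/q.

By countable additivity of the Lebesgue measure on pairwise disjoint measurable sets,
  m(union_{j >= 0} I_j) = sum_{j >= 0} m(I_j) = sum_{j >= 0} a * r^j,
  with a = 3/5 and r = 2/7.
Since 0 < r = 2/7 < 1, the geometric series converges:
  sum_{j >= 0} a * r^j = a / (1 - r).
  = 3/5 / (1 - 2/7)
  = 3/5 / (5/7)
  = 21/25.

21/25


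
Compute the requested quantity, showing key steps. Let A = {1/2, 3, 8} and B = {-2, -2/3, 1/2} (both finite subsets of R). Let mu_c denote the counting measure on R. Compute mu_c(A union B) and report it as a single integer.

Counting measure on a finite set equals cardinality. By inclusion-exclusion, |A union B| = |A| + |B| - |A cap B|.
|A| = 3, |B| = 3, |A cap B| = 1.
So mu_c(A union B) = 3 + 3 - 1 = 5.

5


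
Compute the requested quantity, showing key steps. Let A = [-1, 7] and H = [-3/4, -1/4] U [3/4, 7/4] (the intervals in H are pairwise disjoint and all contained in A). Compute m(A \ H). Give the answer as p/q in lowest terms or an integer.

The ambient interval has length m(A) = 7 - (-1) = 8.
Since the holes are disjoint and sit inside A, by finite additivity
  m(H) = sum_i (b_i - a_i), and m(A \ H) = m(A) - m(H).
Computing the hole measures:
  m(H_1) = -1/4 - (-3/4) = 1/2.
  m(H_2) = 7/4 - 3/4 = 1.
Summed: m(H) = 1/2 + 1 = 3/2.
So m(A \ H) = 8 - 3/2 = 13/2.

13/2


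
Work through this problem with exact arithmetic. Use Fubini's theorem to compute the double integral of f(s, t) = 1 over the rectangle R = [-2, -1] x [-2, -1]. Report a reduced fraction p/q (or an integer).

f(s, t) is a tensor product of a function of s and a function of t, and both factors are bounded continuous (hence Lebesgue integrable) on the rectangle, so Fubini's theorem applies:
  integral_R f d(m x m) = (integral_a1^b1 1 ds) * (integral_a2^b2 1 dt).
Inner integral in s: integral_{-2}^{-1} 1 ds = ((-1)^1 - (-2)^1)/1
  = 1.
Inner integral in t: integral_{-2}^{-1} 1 dt = ((-1)^1 - (-2)^1)/1
  = 1.
Product: (1) * (1) = 1.

1


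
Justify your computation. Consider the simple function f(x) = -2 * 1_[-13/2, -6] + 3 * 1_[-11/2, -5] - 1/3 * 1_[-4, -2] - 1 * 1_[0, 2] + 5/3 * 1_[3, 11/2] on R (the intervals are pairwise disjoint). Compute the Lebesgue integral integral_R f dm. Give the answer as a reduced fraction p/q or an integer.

For a simple function f = sum_i c_i * 1_{A_i} with disjoint A_i,
  integral f dm = sum_i c_i * m(A_i).
Lengths of the A_i:
  m(A_1) = -6 - (-13/2) = 1/2.
  m(A_2) = -5 - (-11/2) = 1/2.
  m(A_3) = -2 - (-4) = 2.
  m(A_4) = 2 - 0 = 2.
  m(A_5) = 11/2 - 3 = 5/2.
Contributions c_i * m(A_i):
  (-2) * (1/2) = -1.
  (3) * (1/2) = 3/2.
  (-1/3) * (2) = -2/3.
  (-1) * (2) = -2.
  (5/3) * (5/2) = 25/6.
Total: -1 + 3/2 - 2/3 - 2 + 25/6 = 2.

2


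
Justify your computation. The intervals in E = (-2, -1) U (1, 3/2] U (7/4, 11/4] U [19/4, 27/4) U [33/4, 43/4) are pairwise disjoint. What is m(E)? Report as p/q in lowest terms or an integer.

For pairwise disjoint intervals, m(union_i I_i) = sum_i m(I_i),
and m is invariant under swapping open/closed endpoints (single points have measure 0).
So m(E) = sum_i (b_i - a_i).
  I_1 has length -1 - (-2) = 1.
  I_2 has length 3/2 - 1 = 1/2.
  I_3 has length 11/4 - 7/4 = 1.
  I_4 has length 27/4 - 19/4 = 2.
  I_5 has length 43/4 - 33/4 = 5/2.
Summing:
  m(E) = 1 + 1/2 + 1 + 2 + 5/2 = 7.

7


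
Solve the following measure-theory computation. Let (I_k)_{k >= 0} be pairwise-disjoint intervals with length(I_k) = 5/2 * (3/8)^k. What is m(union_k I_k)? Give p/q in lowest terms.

By countable additivity of the Lebesgue measure on pairwise disjoint measurable sets,
  m(union_{k >= 0} I_k) = sum_{k >= 0} m(I_k) = sum_{k >= 0} a * r^k,
  with a = 5/2 and r = 3/8.
Since 0 < r = 3/8 < 1, the geometric series converges:
  sum_{k >= 0} a * r^k = a / (1 - r).
  = 5/2 / (1 - 3/8)
  = 5/2 / (5/8)
  = 4.

4


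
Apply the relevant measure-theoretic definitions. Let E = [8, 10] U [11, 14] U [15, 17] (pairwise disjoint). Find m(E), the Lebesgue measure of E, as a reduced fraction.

For pairwise disjoint intervals, m(union_i I_i) = sum_i m(I_i),
and m is invariant under swapping open/closed endpoints (single points have measure 0).
So m(E) = sum_i (b_i - a_i).
  I_1 has length 10 - 8 = 2.
  I_2 has length 14 - 11 = 3.
  I_3 has length 17 - 15 = 2.
Summing:
  m(E) = 2 + 3 + 2 = 7.

7


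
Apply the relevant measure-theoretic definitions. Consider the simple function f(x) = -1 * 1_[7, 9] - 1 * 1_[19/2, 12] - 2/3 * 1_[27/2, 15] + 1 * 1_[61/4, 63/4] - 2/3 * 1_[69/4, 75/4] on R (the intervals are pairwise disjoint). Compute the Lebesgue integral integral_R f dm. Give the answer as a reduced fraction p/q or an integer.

For a simple function f = sum_i c_i * 1_{A_i} with disjoint A_i,
  integral f dm = sum_i c_i * m(A_i).
Lengths of the A_i:
  m(A_1) = 9 - 7 = 2.
  m(A_2) = 12 - 19/2 = 5/2.
  m(A_3) = 15 - 27/2 = 3/2.
  m(A_4) = 63/4 - 61/4 = 1/2.
  m(A_5) = 75/4 - 69/4 = 3/2.
Contributions c_i * m(A_i):
  (-1) * (2) = -2.
  (-1) * (5/2) = -5/2.
  (-2/3) * (3/2) = -1.
  (1) * (1/2) = 1/2.
  (-2/3) * (3/2) = -1.
Total: -2 - 5/2 - 1 + 1/2 - 1 = -6.

-6


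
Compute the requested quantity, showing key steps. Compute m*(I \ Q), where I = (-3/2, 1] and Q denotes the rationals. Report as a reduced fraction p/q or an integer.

The interval I = (-3/2, 1] has m(I) = 1 - (-3/2) = 5/2 (endpoints are measure-zero, so open/closed/half-open agree). Write I = (I cap Q) u (I \ Q). The rationals in I are countable, so m*(I cap Q) = 0 (cover each rational by intervals whose total length is arbitrarily small). By countable subadditivity m*(I) <= m*(I cap Q) + m*(I \ Q), hence m*(I \ Q) >= m(I) = 5/2. The reverse inequality m*(I \ Q) <= m*(I) = 5/2 is trivial since (I \ Q) is a subset of I. Therefore m*(I \ Q) = 5/2.

5/2


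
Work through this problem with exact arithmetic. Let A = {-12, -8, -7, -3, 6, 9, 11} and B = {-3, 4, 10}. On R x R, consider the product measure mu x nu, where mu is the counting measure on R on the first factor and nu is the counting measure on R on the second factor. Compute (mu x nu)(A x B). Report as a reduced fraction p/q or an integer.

For a measurable rectangle A x B, the product measure satisfies
  (mu x nu)(A x B) = mu(A) * nu(B).
  mu(A) = 7.
  nu(B) = 3.
  (mu x nu)(A x B) = 7 * 3 = 21.

21


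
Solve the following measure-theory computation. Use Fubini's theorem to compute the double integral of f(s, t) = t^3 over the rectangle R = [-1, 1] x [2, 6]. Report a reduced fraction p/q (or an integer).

f(s, t) is a tensor product of a function of s and a function of t, and both factors are bounded continuous (hence Lebesgue integrable) on the rectangle, so Fubini's theorem applies:
  integral_R f d(m x m) = (integral_a1^b1 1 ds) * (integral_a2^b2 t^3 dt).
Inner integral in s: integral_{-1}^{1} 1 ds = (1^1 - (-1)^1)/1
  = 2.
Inner integral in t: integral_{2}^{6} t^3 dt = (6^4 - 2^4)/4
  = 320.
Product: (2) * (320) = 640.

640


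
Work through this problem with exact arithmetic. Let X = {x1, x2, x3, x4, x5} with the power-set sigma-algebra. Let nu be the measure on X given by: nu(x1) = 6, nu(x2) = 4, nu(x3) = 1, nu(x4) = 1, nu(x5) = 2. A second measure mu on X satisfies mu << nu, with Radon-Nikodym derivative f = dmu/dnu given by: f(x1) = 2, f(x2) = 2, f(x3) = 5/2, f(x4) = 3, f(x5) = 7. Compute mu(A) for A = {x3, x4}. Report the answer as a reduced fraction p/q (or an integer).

By the defining property of the Radon-Nikodym derivative, for every measurable set A,
  mu(A) = integral_A f dnu.
Since nu is a discrete measure concentrated on the atoms of X, the integral over A reduces to the sum
  mu(A) = sum_{x in A} f(x) * nu({x}).
Computing each term:
  x3: f(x3) * nu(x3) = 5/2 * 1 = 5/2.
  x4: f(x4) * nu(x4) = 3 * 1 = 3.
Summing: mu(A) = 5/2 + 3 = 11/2.

11/2


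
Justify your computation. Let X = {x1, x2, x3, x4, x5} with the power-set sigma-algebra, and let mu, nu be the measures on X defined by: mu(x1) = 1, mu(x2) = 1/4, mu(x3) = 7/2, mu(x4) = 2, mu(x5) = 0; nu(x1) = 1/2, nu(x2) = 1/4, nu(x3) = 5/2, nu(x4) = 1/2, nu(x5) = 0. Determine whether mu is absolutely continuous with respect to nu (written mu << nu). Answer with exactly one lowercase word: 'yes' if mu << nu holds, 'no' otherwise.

mu << nu means: every nu-null measurable set is also mu-null; equivalently, for every atom x, if nu({x}) = 0 then mu({x}) = 0.
Checking each atom:
  x1: nu = 1/2 > 0 -> no constraint.
  x2: nu = 1/4 > 0 -> no constraint.
  x3: nu = 5/2 > 0 -> no constraint.
  x4: nu = 1/2 > 0 -> no constraint.
  x5: nu = 0, mu = 0 -> consistent with mu << nu.
No atom violates the condition. Therefore mu << nu.

yes


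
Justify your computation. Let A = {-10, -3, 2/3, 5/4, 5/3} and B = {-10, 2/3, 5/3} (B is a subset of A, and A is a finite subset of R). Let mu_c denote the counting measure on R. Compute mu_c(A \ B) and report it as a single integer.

Counting measure assigns mu_c(E) = |E| (number of elements) when E is finite. For B subset A, A \ B is the set of elements of A not in B, so |A \ B| = |A| - |B|.
|A| = 5, |B| = 3, so mu_c(A \ B) = 5 - 3 = 2.

2


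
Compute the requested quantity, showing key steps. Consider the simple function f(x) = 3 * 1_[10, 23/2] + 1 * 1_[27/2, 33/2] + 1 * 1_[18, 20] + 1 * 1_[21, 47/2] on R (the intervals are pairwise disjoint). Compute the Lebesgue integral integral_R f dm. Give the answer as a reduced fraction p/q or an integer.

For a simple function f = sum_i c_i * 1_{A_i} with disjoint A_i,
  integral f dm = sum_i c_i * m(A_i).
Lengths of the A_i:
  m(A_1) = 23/2 - 10 = 3/2.
  m(A_2) = 33/2 - 27/2 = 3.
  m(A_3) = 20 - 18 = 2.
  m(A_4) = 47/2 - 21 = 5/2.
Contributions c_i * m(A_i):
  (3) * (3/2) = 9/2.
  (1) * (3) = 3.
  (1) * (2) = 2.
  (1) * (5/2) = 5/2.
Total: 9/2 + 3 + 2 + 5/2 = 12.

12


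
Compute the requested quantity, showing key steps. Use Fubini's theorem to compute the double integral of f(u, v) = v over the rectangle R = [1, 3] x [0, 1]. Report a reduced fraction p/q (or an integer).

f(u, v) is a tensor product of a function of u and a function of v, and both factors are bounded continuous (hence Lebesgue integrable) on the rectangle, so Fubini's theorem applies:
  integral_R f d(m x m) = (integral_a1^b1 1 du) * (integral_a2^b2 v dv).
Inner integral in u: integral_{1}^{3} 1 du = (3^1 - 1^1)/1
  = 2.
Inner integral in v: integral_{0}^{1} v dv = (1^2 - 0^2)/2
  = 1/2.
Product: (2) * (1/2) = 1.

1


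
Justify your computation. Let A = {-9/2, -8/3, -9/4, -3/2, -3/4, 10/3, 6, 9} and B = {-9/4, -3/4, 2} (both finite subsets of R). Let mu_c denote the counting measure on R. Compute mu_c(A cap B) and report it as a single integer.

Counting measure on a finite set equals cardinality. mu_c(A cap B) = |A cap B| (elements appearing in both).
Enumerating the elements of A that also lie in B gives 2 element(s).
So mu_c(A cap B) = 2.

2


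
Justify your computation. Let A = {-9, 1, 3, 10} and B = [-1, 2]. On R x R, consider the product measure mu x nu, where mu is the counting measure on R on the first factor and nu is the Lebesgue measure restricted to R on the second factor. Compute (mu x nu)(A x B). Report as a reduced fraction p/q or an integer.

For a measurable rectangle A x B, the product measure satisfies
  (mu x nu)(A x B) = mu(A) * nu(B).
  mu(A) = 4.
  nu(B) = 3.
  (mu x nu)(A x B) = 4 * 3 = 12.

12


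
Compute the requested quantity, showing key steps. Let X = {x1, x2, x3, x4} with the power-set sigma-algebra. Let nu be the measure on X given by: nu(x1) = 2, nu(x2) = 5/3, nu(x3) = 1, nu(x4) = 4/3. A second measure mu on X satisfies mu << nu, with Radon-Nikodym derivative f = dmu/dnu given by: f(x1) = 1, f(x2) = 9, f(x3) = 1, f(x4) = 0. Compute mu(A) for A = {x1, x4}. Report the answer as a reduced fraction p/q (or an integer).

By the defining property of the Radon-Nikodym derivative, for every measurable set A,
  mu(A) = integral_A f dnu.
Since nu is a discrete measure concentrated on the atoms of X, the integral over A reduces to the sum
  mu(A) = sum_{x in A} f(x) * nu({x}).
Computing each term:
  x1: f(x1) * nu(x1) = 1 * 2 = 2.
  x4: f(x4) * nu(x4) = 0 * 4/3 = 0.
Summing: mu(A) = 2 + 0 = 2.

2


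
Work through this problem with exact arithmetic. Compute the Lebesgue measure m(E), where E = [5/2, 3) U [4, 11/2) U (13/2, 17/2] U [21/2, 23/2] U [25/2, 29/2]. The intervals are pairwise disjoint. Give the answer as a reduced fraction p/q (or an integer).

For pairwise disjoint intervals, m(union_i I_i) = sum_i m(I_i),
and m is invariant under swapping open/closed endpoints (single points have measure 0).
So m(E) = sum_i (b_i - a_i).
  I_1 has length 3 - 5/2 = 1/2.
  I_2 has length 11/2 - 4 = 3/2.
  I_3 has length 17/2 - 13/2 = 2.
  I_4 has length 23/2 - 21/2 = 1.
  I_5 has length 29/2 - 25/2 = 2.
Summing:
  m(E) = 1/2 + 3/2 + 2 + 1 + 2 = 7.

7


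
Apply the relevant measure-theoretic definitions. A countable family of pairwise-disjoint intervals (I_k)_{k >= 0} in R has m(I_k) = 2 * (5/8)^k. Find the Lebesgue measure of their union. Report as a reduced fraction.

By countable additivity of the Lebesgue measure on pairwise disjoint measurable sets,
  m(union_{k >= 0} I_k) = sum_{k >= 0} m(I_k) = sum_{k >= 0} a * r^k,
  with a = 2 and r = 5/8.
Since 0 < r = 5/8 < 1, the geometric series converges:
  sum_{k >= 0} a * r^k = a / (1 - r).
  = 2 / (1 - 5/8)
  = 2 / (3/8)
  = 16/3.

16/3


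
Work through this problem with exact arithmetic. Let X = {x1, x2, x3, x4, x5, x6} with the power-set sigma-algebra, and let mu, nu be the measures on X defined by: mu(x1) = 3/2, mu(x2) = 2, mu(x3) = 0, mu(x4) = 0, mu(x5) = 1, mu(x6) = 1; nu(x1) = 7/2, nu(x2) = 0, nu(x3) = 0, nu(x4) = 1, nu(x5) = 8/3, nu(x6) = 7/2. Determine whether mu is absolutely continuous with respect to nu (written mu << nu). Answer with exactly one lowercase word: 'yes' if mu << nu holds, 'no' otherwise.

mu << nu means: every nu-null measurable set is also mu-null; equivalently, for every atom x, if nu({x}) = 0 then mu({x}) = 0.
Checking each atom:
  x1: nu = 7/2 > 0 -> no constraint.
  x2: nu = 0, mu = 2 > 0 -> violates mu << nu.
  x3: nu = 0, mu = 0 -> consistent with mu << nu.
  x4: nu = 1 > 0 -> no constraint.
  x5: nu = 8/3 > 0 -> no constraint.
  x6: nu = 7/2 > 0 -> no constraint.
The atom(s) x2 violate the condition (nu = 0 but mu > 0). Therefore mu is NOT absolutely continuous w.r.t. nu.

no


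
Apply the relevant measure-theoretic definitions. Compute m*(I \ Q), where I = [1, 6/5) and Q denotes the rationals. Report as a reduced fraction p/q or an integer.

The interval I = [1, 6/5) has m(I) = 6/5 - 1 = 1/5 (endpoints are measure-zero, so open/closed/half-open agree). Write I = (I cap Q) u (I \ Q). The rationals in I are countable, so m*(I cap Q) = 0 (cover each rational by intervals whose total length is arbitrarily small). By countable subadditivity m*(I) <= m*(I cap Q) + m*(I \ Q), hence m*(I \ Q) >= m(I) = 1/5. The reverse inequality m*(I \ Q) <= m*(I) = 1/5 is trivial since (I \ Q) is a subset of I. Therefore m*(I \ Q) = 1/5.

1/5


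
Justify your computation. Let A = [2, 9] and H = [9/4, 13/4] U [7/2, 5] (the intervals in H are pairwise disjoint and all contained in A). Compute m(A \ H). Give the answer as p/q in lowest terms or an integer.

The ambient interval has length m(A) = 9 - 2 = 7.
Since the holes are disjoint and sit inside A, by finite additivity
  m(H) = sum_i (b_i - a_i), and m(A \ H) = m(A) - m(H).
Computing the hole measures:
  m(H_1) = 13/4 - 9/4 = 1.
  m(H_2) = 5 - 7/2 = 3/2.
Summed: m(H) = 1 + 3/2 = 5/2.
So m(A \ H) = 7 - 5/2 = 9/2.

9/2


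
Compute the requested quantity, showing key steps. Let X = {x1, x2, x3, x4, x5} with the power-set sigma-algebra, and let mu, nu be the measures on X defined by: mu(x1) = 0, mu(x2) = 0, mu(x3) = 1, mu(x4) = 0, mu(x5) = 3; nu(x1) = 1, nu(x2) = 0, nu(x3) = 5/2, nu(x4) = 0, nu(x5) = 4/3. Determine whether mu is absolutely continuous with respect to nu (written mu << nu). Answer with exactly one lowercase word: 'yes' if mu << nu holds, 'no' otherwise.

mu << nu means: every nu-null measurable set is also mu-null; equivalently, for every atom x, if nu({x}) = 0 then mu({x}) = 0.
Checking each atom:
  x1: nu = 1 > 0 -> no constraint.
  x2: nu = 0, mu = 0 -> consistent with mu << nu.
  x3: nu = 5/2 > 0 -> no constraint.
  x4: nu = 0, mu = 0 -> consistent with mu << nu.
  x5: nu = 4/3 > 0 -> no constraint.
No atom violates the condition. Therefore mu << nu.

yes


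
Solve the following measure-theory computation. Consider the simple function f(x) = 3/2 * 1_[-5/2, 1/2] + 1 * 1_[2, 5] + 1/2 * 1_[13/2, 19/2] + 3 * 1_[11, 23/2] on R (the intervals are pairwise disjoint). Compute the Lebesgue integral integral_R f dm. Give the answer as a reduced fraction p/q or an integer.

For a simple function f = sum_i c_i * 1_{A_i} with disjoint A_i,
  integral f dm = sum_i c_i * m(A_i).
Lengths of the A_i:
  m(A_1) = 1/2 - (-5/2) = 3.
  m(A_2) = 5 - 2 = 3.
  m(A_3) = 19/2 - 13/2 = 3.
  m(A_4) = 23/2 - 11 = 1/2.
Contributions c_i * m(A_i):
  (3/2) * (3) = 9/2.
  (1) * (3) = 3.
  (1/2) * (3) = 3/2.
  (3) * (1/2) = 3/2.
Total: 9/2 + 3 + 3/2 + 3/2 = 21/2.

21/2


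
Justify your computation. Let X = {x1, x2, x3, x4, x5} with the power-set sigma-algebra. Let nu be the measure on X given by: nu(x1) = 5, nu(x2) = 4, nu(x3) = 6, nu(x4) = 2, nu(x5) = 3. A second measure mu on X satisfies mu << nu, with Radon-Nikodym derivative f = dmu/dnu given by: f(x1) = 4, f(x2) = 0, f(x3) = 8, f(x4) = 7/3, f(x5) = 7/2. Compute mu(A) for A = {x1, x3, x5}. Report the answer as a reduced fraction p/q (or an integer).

By the defining property of the Radon-Nikodym derivative, for every measurable set A,
  mu(A) = integral_A f dnu.
Since nu is a discrete measure concentrated on the atoms of X, the integral over A reduces to the sum
  mu(A) = sum_{x in A} f(x) * nu({x}).
Computing each term:
  x1: f(x1) * nu(x1) = 4 * 5 = 20.
  x3: f(x3) * nu(x3) = 8 * 6 = 48.
  x5: f(x5) * nu(x5) = 7/2 * 3 = 21/2.
Summing: mu(A) = 20 + 48 + 21/2 = 157/2.

157/2


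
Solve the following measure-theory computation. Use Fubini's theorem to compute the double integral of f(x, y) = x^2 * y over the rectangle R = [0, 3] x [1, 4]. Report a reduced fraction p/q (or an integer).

f(x, y) is a tensor product of a function of x and a function of y, and both factors are bounded continuous (hence Lebesgue integrable) on the rectangle, so Fubini's theorem applies:
  integral_R f d(m x m) = (integral_a1^b1 x^2 dx) * (integral_a2^b2 y dy).
Inner integral in x: integral_{0}^{3} x^2 dx = (3^3 - 0^3)/3
  = 9.
Inner integral in y: integral_{1}^{4} y dy = (4^2 - 1^2)/2
  = 15/2.
Product: (9) * (15/2) = 135/2.

135/2


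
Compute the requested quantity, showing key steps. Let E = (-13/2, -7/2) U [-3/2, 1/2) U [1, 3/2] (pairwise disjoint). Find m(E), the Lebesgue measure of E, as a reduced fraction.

For pairwise disjoint intervals, m(union_i I_i) = sum_i m(I_i),
and m is invariant under swapping open/closed endpoints (single points have measure 0).
So m(E) = sum_i (b_i - a_i).
  I_1 has length -7/2 - (-13/2) = 3.
  I_2 has length 1/2 - (-3/2) = 2.
  I_3 has length 3/2 - 1 = 1/2.
Summing:
  m(E) = 3 + 2 + 1/2 = 11/2.

11/2


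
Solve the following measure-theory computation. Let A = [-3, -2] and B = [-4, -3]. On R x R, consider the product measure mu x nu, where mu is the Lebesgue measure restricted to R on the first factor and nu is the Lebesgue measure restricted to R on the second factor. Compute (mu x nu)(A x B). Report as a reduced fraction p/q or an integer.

For a measurable rectangle A x B, the product measure satisfies
  (mu x nu)(A x B) = mu(A) * nu(B).
  mu(A) = 1.
  nu(B) = 1.
  (mu x nu)(A x B) = 1 * 1 = 1.

1


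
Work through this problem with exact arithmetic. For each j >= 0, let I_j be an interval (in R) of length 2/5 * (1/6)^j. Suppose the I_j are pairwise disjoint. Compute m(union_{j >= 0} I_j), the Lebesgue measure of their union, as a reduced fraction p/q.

By countable additivity of the Lebesgue measure on pairwise disjoint measurable sets,
  m(union_{j >= 0} I_j) = sum_{j >= 0} m(I_j) = sum_{j >= 0} a * r^j,
  with a = 2/5 and r = 1/6.
Since 0 < r = 1/6 < 1, the geometric series converges:
  sum_{j >= 0} a * r^j = a / (1 - r).
  = 2/5 / (1 - 1/6)
  = 2/5 / (5/6)
  = 12/25.

12/25


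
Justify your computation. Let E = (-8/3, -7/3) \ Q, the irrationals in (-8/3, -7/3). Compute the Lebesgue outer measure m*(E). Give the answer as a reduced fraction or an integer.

The interval I = (-8/3, -7/3) has m(I) = -7/3 - (-8/3) = 1/3 (endpoints are measure-zero, so open/closed/half-open agree). Write I = (I cap Q) u (I \ Q). The rationals in I are countable, so m*(I cap Q) = 0 (cover each rational by intervals whose total length is arbitrarily small). By countable subadditivity m*(I) <= m*(I cap Q) + m*(I \ Q), hence m*(I \ Q) >= m(I) = 1/3. The reverse inequality m*(I \ Q) <= m*(I) = 1/3 is trivial since (I \ Q) is a subset of I. Therefore m*(I \ Q) = 1/3.

1/3


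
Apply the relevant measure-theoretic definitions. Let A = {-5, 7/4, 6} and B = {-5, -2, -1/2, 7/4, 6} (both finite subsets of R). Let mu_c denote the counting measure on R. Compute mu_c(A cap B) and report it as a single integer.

Counting measure on a finite set equals cardinality. mu_c(A cap B) = |A cap B| (elements appearing in both).
Enumerating the elements of A that also lie in B gives 3 element(s).
So mu_c(A cap B) = 3.

3


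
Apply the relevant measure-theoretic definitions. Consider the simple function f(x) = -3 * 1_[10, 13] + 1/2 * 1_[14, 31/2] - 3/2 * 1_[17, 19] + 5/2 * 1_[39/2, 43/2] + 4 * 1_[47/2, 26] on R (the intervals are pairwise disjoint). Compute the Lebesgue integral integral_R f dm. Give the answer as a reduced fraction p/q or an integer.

For a simple function f = sum_i c_i * 1_{A_i} with disjoint A_i,
  integral f dm = sum_i c_i * m(A_i).
Lengths of the A_i:
  m(A_1) = 13 - 10 = 3.
  m(A_2) = 31/2 - 14 = 3/2.
  m(A_3) = 19 - 17 = 2.
  m(A_4) = 43/2 - 39/2 = 2.
  m(A_5) = 26 - 47/2 = 5/2.
Contributions c_i * m(A_i):
  (-3) * (3) = -9.
  (1/2) * (3/2) = 3/4.
  (-3/2) * (2) = -3.
  (5/2) * (2) = 5.
  (4) * (5/2) = 10.
Total: -9 + 3/4 - 3 + 5 + 10 = 15/4.

15/4


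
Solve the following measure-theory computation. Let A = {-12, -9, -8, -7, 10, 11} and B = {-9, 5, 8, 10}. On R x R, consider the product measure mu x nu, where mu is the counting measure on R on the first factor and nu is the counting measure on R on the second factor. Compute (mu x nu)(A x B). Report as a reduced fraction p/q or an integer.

For a measurable rectangle A x B, the product measure satisfies
  (mu x nu)(A x B) = mu(A) * nu(B).
  mu(A) = 6.
  nu(B) = 4.
  (mu x nu)(A x B) = 6 * 4 = 24.

24


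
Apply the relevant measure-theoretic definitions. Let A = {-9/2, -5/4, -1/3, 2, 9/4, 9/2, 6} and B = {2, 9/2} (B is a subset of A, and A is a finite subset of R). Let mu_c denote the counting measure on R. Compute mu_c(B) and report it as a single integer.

Counting measure assigns mu_c(E) = |E| (number of elements) when E is finite.
B has 2 element(s), so mu_c(B) = 2.

2


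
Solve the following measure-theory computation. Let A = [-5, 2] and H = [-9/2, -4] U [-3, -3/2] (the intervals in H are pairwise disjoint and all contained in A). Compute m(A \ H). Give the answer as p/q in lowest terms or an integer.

The ambient interval has length m(A) = 2 - (-5) = 7.
Since the holes are disjoint and sit inside A, by finite additivity
  m(H) = sum_i (b_i - a_i), and m(A \ H) = m(A) - m(H).
Computing the hole measures:
  m(H_1) = -4 - (-9/2) = 1/2.
  m(H_2) = -3/2 - (-3) = 3/2.
Summed: m(H) = 1/2 + 3/2 = 2.
So m(A \ H) = 7 - 2 = 5.

5


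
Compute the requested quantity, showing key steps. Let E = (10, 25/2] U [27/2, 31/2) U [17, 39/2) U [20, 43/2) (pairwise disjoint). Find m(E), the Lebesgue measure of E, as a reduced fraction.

For pairwise disjoint intervals, m(union_i I_i) = sum_i m(I_i),
and m is invariant under swapping open/closed endpoints (single points have measure 0).
So m(E) = sum_i (b_i - a_i).
  I_1 has length 25/2 - 10 = 5/2.
  I_2 has length 31/2 - 27/2 = 2.
  I_3 has length 39/2 - 17 = 5/2.
  I_4 has length 43/2 - 20 = 3/2.
Summing:
  m(E) = 5/2 + 2 + 5/2 + 3/2 = 17/2.

17/2


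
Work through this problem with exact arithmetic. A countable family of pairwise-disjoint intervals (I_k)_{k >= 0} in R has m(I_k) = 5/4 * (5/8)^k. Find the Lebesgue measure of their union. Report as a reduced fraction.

By countable additivity of the Lebesgue measure on pairwise disjoint measurable sets,
  m(union_{k >= 0} I_k) = sum_{k >= 0} m(I_k) = sum_{k >= 0} a * r^k,
  with a = 5/4 and r = 5/8.
Since 0 < r = 5/8 < 1, the geometric series converges:
  sum_{k >= 0} a * r^k = a / (1 - r).
  = 5/4 / (1 - 5/8)
  = 5/4 / (3/8)
  = 10/3.

10/3


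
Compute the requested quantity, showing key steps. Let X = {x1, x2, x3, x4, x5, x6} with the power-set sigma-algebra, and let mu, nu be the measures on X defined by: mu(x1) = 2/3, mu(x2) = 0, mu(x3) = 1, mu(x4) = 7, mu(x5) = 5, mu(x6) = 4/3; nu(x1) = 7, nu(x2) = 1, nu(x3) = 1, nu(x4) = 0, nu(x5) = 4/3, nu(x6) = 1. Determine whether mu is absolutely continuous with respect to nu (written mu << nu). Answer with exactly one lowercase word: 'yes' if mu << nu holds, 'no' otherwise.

mu << nu means: every nu-null measurable set is also mu-null; equivalently, for every atom x, if nu({x}) = 0 then mu({x}) = 0.
Checking each atom:
  x1: nu = 7 > 0 -> no constraint.
  x2: nu = 1 > 0 -> no constraint.
  x3: nu = 1 > 0 -> no constraint.
  x4: nu = 0, mu = 7 > 0 -> violates mu << nu.
  x5: nu = 4/3 > 0 -> no constraint.
  x6: nu = 1 > 0 -> no constraint.
The atom(s) x4 violate the condition (nu = 0 but mu > 0). Therefore mu is NOT absolutely continuous w.r.t. nu.

no


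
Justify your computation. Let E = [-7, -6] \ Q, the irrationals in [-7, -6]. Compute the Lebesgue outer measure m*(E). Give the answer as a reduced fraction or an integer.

The interval I = [-7, -6] has m(I) = -6 - (-7) = 1 (endpoints are measure-zero, so open/closed/half-open agree). Write I = (I cap Q) u (I \ Q). The rationals in I are countable, so m*(I cap Q) = 0 (cover each rational by intervals whose total length is arbitrarily small). By countable subadditivity m*(I) <= m*(I cap Q) + m*(I \ Q), hence m*(I \ Q) >= m(I) = 1. The reverse inequality m*(I \ Q) <= m*(I) = 1 is trivial since (I \ Q) is a subset of I. Therefore m*(I \ Q) = 1.

1


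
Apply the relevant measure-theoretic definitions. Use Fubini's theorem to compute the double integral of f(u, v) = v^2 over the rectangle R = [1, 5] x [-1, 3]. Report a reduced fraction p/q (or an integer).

f(u, v) is a tensor product of a function of u and a function of v, and both factors are bounded continuous (hence Lebesgue integrable) on the rectangle, so Fubini's theorem applies:
  integral_R f d(m x m) = (integral_a1^b1 1 du) * (integral_a2^b2 v^2 dv).
Inner integral in u: integral_{1}^{5} 1 du = (5^1 - 1^1)/1
  = 4.
Inner integral in v: integral_{-1}^{3} v^2 dv = (3^3 - (-1)^3)/3
  = 28/3.
Product: (4) * (28/3) = 112/3.

112/3


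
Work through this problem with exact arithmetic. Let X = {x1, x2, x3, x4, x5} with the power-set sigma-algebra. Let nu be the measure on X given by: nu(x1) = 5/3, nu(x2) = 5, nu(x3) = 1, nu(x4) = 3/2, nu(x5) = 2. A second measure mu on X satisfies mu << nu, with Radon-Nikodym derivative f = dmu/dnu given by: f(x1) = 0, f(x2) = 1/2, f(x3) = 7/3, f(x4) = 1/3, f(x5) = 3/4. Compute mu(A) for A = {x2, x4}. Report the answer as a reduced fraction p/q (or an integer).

By the defining property of the Radon-Nikodym derivative, for every measurable set A,
  mu(A) = integral_A f dnu.
Since nu is a discrete measure concentrated on the atoms of X, the integral over A reduces to the sum
  mu(A) = sum_{x in A} f(x) * nu({x}).
Computing each term:
  x2: f(x2) * nu(x2) = 1/2 * 5 = 5/2.
  x4: f(x4) * nu(x4) = 1/3 * 3/2 = 1/2.
Summing: mu(A) = 5/2 + 1/2 = 3.

3


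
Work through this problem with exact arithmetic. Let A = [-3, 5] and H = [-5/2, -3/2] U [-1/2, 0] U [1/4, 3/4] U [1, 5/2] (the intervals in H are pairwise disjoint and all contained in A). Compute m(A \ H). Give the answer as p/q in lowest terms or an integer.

The ambient interval has length m(A) = 5 - (-3) = 8.
Since the holes are disjoint and sit inside A, by finite additivity
  m(H) = sum_i (b_i - a_i), and m(A \ H) = m(A) - m(H).
Computing the hole measures:
  m(H_1) = -3/2 - (-5/2) = 1.
  m(H_2) = 0 - (-1/2) = 1/2.
  m(H_3) = 3/4 - 1/4 = 1/2.
  m(H_4) = 5/2 - 1 = 3/2.
Summed: m(H) = 1 + 1/2 + 1/2 + 3/2 = 7/2.
So m(A \ H) = 8 - 7/2 = 9/2.

9/2


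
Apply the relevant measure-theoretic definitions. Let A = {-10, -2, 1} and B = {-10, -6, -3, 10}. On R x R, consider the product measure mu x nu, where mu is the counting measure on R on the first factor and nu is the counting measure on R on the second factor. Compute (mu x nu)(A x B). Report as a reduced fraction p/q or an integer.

For a measurable rectangle A x B, the product measure satisfies
  (mu x nu)(A x B) = mu(A) * nu(B).
  mu(A) = 3.
  nu(B) = 4.
  (mu x nu)(A x B) = 3 * 4 = 12.

12


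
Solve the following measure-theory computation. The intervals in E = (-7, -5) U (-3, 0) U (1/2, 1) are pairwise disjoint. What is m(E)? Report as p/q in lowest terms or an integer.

For pairwise disjoint intervals, m(union_i I_i) = sum_i m(I_i),
and m is invariant under swapping open/closed endpoints (single points have measure 0).
So m(E) = sum_i (b_i - a_i).
  I_1 has length -5 - (-7) = 2.
  I_2 has length 0 - (-3) = 3.
  I_3 has length 1 - 1/2 = 1/2.
Summing:
  m(E) = 2 + 3 + 1/2 = 11/2.

11/2


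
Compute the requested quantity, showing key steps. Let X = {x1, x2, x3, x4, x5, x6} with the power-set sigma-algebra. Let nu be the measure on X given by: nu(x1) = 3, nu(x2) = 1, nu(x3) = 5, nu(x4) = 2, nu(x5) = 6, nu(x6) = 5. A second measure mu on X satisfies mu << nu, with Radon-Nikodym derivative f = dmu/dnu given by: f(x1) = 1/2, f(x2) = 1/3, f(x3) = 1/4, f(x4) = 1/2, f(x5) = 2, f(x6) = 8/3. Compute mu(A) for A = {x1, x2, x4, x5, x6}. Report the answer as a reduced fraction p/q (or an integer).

By the defining property of the Radon-Nikodym derivative, for every measurable set A,
  mu(A) = integral_A f dnu.
Since nu is a discrete measure concentrated on the atoms of X, the integral over A reduces to the sum
  mu(A) = sum_{x in A} f(x) * nu({x}).
Computing each term:
  x1: f(x1) * nu(x1) = 1/2 * 3 = 3/2.
  x2: f(x2) * nu(x2) = 1/3 * 1 = 1/3.
  x4: f(x4) * nu(x4) = 1/2 * 2 = 1.
  x5: f(x5) * nu(x5) = 2 * 6 = 12.
  x6: f(x6) * nu(x6) = 8/3 * 5 = 40/3.
Summing: mu(A) = 3/2 + 1/3 + 1 + 12 + 40/3 = 169/6.

169/6


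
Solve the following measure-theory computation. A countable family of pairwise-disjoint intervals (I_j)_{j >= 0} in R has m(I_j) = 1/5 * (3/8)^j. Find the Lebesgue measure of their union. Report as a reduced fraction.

By countable additivity of the Lebesgue measure on pairwise disjoint measurable sets,
  m(union_{j >= 0} I_j) = sum_{j >= 0} m(I_j) = sum_{j >= 0} a * r^j,
  with a = 1/5 and r = 3/8.
Since 0 < r = 3/8 < 1, the geometric series converges:
  sum_{j >= 0} a * r^j = a / (1 - r).
  = 1/5 / (1 - 3/8)
  = 1/5 / (5/8)
  = 8/25.

8/25


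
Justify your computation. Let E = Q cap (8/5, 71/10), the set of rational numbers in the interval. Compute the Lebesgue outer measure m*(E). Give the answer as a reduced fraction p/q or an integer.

The set Q cap (8/5, 71/10) is countable (a subset of the countable set Q). Lebesgue outer measure of any countable set is 0: each singleton {q} has m*({q}) = 0, and by countable subadditivity m*(union_k {q_k}) <= sum_k m*({q_k}) = sum_k 0 = 0. The reverse inequality m*(E) >= 0 is automatic. So m*(Q cap (8/5, 71/10)) = 0.

0


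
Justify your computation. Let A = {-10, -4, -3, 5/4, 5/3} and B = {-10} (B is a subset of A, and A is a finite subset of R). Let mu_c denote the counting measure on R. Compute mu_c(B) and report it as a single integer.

Counting measure assigns mu_c(E) = |E| (number of elements) when E is finite.
B has 1 element(s), so mu_c(B) = 1.

1


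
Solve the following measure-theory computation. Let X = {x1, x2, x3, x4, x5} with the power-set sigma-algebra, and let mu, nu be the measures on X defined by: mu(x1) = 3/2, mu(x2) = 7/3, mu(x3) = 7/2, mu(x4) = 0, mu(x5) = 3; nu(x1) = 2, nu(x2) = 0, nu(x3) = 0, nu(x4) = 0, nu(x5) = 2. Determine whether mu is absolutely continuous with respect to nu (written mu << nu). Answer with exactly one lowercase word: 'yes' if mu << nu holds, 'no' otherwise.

mu << nu means: every nu-null measurable set is also mu-null; equivalently, for every atom x, if nu({x}) = 0 then mu({x}) = 0.
Checking each atom:
  x1: nu = 2 > 0 -> no constraint.
  x2: nu = 0, mu = 7/3 > 0 -> violates mu << nu.
  x3: nu = 0, mu = 7/2 > 0 -> violates mu << nu.
  x4: nu = 0, mu = 0 -> consistent with mu << nu.
  x5: nu = 2 > 0 -> no constraint.
The atom(s) x2, x3 violate the condition (nu = 0 but mu > 0). Therefore mu is NOT absolutely continuous w.r.t. nu.

no


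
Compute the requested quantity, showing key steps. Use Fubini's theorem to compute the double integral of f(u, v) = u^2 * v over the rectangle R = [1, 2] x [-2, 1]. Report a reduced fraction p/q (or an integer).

f(u, v) is a tensor product of a function of u and a function of v, and both factors are bounded continuous (hence Lebesgue integrable) on the rectangle, so Fubini's theorem applies:
  integral_R f d(m x m) = (integral_a1^b1 u^2 du) * (integral_a2^b2 v dv).
Inner integral in u: integral_{1}^{2} u^2 du = (2^3 - 1^3)/3
  = 7/3.
Inner integral in v: integral_{-2}^{1} v dv = (1^2 - (-2)^2)/2
  = -3/2.
Product: (7/3) * (-3/2) = -7/2.

-7/2


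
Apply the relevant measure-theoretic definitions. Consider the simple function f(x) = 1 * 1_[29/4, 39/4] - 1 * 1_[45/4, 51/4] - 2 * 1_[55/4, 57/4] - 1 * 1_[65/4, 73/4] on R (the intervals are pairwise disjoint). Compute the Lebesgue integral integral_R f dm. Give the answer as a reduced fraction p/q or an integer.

For a simple function f = sum_i c_i * 1_{A_i} with disjoint A_i,
  integral f dm = sum_i c_i * m(A_i).
Lengths of the A_i:
  m(A_1) = 39/4 - 29/4 = 5/2.
  m(A_2) = 51/4 - 45/4 = 3/2.
  m(A_3) = 57/4 - 55/4 = 1/2.
  m(A_4) = 73/4 - 65/4 = 2.
Contributions c_i * m(A_i):
  (1) * (5/2) = 5/2.
  (-1) * (3/2) = -3/2.
  (-2) * (1/2) = -1.
  (-1) * (2) = -2.
Total: 5/2 - 3/2 - 1 - 2 = -2.

-2


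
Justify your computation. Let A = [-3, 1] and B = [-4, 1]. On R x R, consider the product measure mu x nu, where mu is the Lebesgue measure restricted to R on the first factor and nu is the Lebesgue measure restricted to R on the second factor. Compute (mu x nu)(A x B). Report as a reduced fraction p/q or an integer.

For a measurable rectangle A x B, the product measure satisfies
  (mu x nu)(A x B) = mu(A) * nu(B).
  mu(A) = 4.
  nu(B) = 5.
  (mu x nu)(A x B) = 4 * 5 = 20.

20


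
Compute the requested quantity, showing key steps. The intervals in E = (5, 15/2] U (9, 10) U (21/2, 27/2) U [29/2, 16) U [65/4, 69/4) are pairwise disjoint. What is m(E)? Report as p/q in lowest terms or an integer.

For pairwise disjoint intervals, m(union_i I_i) = sum_i m(I_i),
and m is invariant under swapping open/closed endpoints (single points have measure 0).
So m(E) = sum_i (b_i - a_i).
  I_1 has length 15/2 - 5 = 5/2.
  I_2 has length 10 - 9 = 1.
  I_3 has length 27/2 - 21/2 = 3.
  I_4 has length 16 - 29/2 = 3/2.
  I_5 has length 69/4 - 65/4 = 1.
Summing:
  m(E) = 5/2 + 1 + 3 + 3/2 + 1 = 9.

9


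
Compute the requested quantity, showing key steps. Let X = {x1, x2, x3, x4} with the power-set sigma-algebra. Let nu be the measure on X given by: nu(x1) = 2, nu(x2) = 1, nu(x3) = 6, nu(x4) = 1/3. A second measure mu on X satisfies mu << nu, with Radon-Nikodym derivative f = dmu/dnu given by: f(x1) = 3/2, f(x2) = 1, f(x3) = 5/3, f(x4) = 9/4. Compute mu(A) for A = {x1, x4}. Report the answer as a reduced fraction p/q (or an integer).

By the defining property of the Radon-Nikodym derivative, for every measurable set A,
  mu(A) = integral_A f dnu.
Since nu is a discrete measure concentrated on the atoms of X, the integral over A reduces to the sum
  mu(A) = sum_{x in A} f(x) * nu({x}).
Computing each term:
  x1: f(x1) * nu(x1) = 3/2 * 2 = 3.
  x4: f(x4) * nu(x4) = 9/4 * 1/3 = 3/4.
Summing: mu(A) = 3 + 3/4 = 15/4.

15/4


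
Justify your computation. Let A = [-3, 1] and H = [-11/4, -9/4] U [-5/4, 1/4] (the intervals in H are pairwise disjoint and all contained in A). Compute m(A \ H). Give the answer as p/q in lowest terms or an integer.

The ambient interval has length m(A) = 1 - (-3) = 4.
Since the holes are disjoint and sit inside A, by finite additivity
  m(H) = sum_i (b_i - a_i), and m(A \ H) = m(A) - m(H).
Computing the hole measures:
  m(H_1) = -9/4 - (-11/4) = 1/2.
  m(H_2) = 1/4 - (-5/4) = 3/2.
Summed: m(H) = 1/2 + 3/2 = 2.
So m(A \ H) = 4 - 2 = 2.

2


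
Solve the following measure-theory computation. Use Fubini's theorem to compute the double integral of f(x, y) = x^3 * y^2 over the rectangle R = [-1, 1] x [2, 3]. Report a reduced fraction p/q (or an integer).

f(x, y) is a tensor product of a function of x and a function of y, and both factors are bounded continuous (hence Lebesgue integrable) on the rectangle, so Fubini's theorem applies:
  integral_R f d(m x m) = (integral_a1^b1 x^3 dx) * (integral_a2^b2 y^2 dy).
Inner integral in x: integral_{-1}^{1} x^3 dx = (1^4 - (-1)^4)/4
  = 0.
Inner integral in y: integral_{2}^{3} y^2 dy = (3^3 - 2^3)/3
  = 19/3.
Product: (0) * (19/3) = 0.

0
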